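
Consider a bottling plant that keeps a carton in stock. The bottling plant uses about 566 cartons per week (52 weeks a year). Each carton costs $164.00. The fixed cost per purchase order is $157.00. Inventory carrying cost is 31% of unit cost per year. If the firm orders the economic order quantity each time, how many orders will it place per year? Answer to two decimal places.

Annual demand D = 566 × 52 = 29,432.
Holding cost H = 0.31 × $164.00 = $50.8400 per unit per year.
EOQ = √(2DS/H) = √(2 × 29,432 × 157 / 50.84) ≈ 426.36.
Orders per year = D / Q* = 29,432 / 426.36 ≈ 69.032.

N ≈ 69.03 orders per year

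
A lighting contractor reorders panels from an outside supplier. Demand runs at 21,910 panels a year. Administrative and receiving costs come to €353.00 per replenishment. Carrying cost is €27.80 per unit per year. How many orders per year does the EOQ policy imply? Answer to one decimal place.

EOQ = √(2DS/H) = √(2 × 21,910 × 353 / 27.8) ≈ 745.94.
Orders per year = D / Q* = 21,910 / 745.94 ≈ 29.373.

N ≈ 29.4 orders per year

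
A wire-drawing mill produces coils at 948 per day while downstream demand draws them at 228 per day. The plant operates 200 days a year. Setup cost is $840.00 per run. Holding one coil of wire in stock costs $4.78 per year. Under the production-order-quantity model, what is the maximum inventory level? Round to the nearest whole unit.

I_max ≈ 3,489 coils

Annual demand D = 228 × 200 = 45,600.
Production build-up factor (1 − d/p) = 1 − 228/948 = 0.7595.
Q* = √(2DS / (H(1 − d/p))) = √(2 × 45,600 × 840 / (4.78 × 0.7595)).
= √(76,608,000 / 3.6304) ≈ 4593.683.
Maximum inventory = Q*(1 − d/p) = 4593.683 × 0.7595 ≈ 3488.873.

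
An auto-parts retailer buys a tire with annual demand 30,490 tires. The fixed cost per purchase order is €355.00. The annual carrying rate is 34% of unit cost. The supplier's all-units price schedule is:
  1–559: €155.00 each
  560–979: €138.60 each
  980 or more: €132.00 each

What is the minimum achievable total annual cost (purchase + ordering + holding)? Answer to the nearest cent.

TC* ≈ €4,057,716.05

Holding cost per unit per year at price C is H = 0.34·C.
Candidates are each tier's EOQ (if it falls in that tier) and each price-break quantity.
Tier 1 (€155.00): EOQ = 640.9 exceeds tier's upper bound 559, so this tier is dominated.
EOQ at €138.60 = 677.8 (feasible in tier 2): TC = 30,490×€138.60 + (30,490/677.8)×355 + (677.8/2)×0.34×€138.60 = €4,257,853.56.
EOQ at €132.00 = 694.5 < 980, so use break Q=980: TC = 30,490×€132.00 + (30,490/980.0)×355 + (980.0/2)×0.34×€132.00 = €4,057,716.05.
Lowest total cost among the candidates is at Q = 980.0.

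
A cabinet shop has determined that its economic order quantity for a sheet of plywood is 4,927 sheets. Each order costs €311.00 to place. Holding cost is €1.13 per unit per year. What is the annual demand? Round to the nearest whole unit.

D ≈ 44,101 sheets per year

Invert the EOQ relation Q*² = 2DS/H.
From Q* = √(2DS/H): D = Q*²H / (2S) = 4,927² × 1.13 / (2 × 311) = 44101.482.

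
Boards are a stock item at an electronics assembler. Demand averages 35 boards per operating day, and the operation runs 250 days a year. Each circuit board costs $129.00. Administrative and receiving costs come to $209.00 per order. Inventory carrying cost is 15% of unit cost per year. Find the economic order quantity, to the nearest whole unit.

Annual demand D = 35 × 250 = 8,750.
Holding cost H = 0.15 × $129.00 = $19.3500 per unit per year.
EOQ = √(2DS / H) = √(2 × 8,750 × 209 / 19.35).
= √(3,657,500 / 19.35) = √189,018.0879 ≈ 434.762.

Q* ≈ 435 boards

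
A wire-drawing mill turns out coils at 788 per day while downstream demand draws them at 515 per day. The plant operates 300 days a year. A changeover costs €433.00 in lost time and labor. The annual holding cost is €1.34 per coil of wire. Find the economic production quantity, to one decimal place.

Q* ≈ 16,976.7 coils

Annual demand D = 515 × 300 = 154,500.
Production build-up factor (1 − d/p) = 1 − 515/788 = 0.3464.
Q* = √(2DS / (H(1 − d/p))) = √(2 × 154,500 × 433 / (1.34 × 0.3464)).
= √(133,797,000 / 0.4642) ≈ 16976.673.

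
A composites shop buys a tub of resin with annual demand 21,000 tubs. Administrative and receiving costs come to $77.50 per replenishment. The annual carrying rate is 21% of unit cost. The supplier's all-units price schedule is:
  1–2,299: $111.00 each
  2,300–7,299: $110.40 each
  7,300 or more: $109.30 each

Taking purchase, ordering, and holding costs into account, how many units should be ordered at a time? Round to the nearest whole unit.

Q* ≈ 374 tubs

Holding cost per unit per year at price C is H = 0.21·C.
Candidates are each tier's EOQ (if it falls in that tier) and each price-break quantity.
EOQ at $111.00 = 373.7 (feasible in tier 1): TC = 21,000×$111.00 + (21,000/373.7)×77.5 + (373.7/2)×0.21×$111.00 = $2,339,710.57.
EOQ at $110.40 = 374.7 < 2300, so use break Q=2300: TC = 21,000×$110.40 + (21,000/2300.0)×77.5 + (2300.0/2)×0.21×$110.40 = $2,345,769.21.
EOQ at $109.30 = 376.6 < 7300, so use break Q=7300: TC = 21,000×$109.30 + (21,000/7300.0)×77.5 + (7300.0/2)×0.21×$109.30 = $2,379,301.40.
Lowest total cost is $2,339,710.57 at Q = 373.7.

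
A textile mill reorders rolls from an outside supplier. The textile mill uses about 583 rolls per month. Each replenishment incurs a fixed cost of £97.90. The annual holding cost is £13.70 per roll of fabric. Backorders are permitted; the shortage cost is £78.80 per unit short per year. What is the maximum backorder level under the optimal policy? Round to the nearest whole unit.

Annual demand D = 583 × 12 = 6,996.
With planned backorders, Q* = √(2DS/H) · √((H+B)/B).
√(2DS/H) = √(2 × 6,996 × 97.9 / 13.7) = 316.207.
√((H+B)/B) = √((13.7+78.8)/78.8) = 1.0834.
Q* ≈ 342.593.
S* = Q* · H/(H+B) = 342.593 × 13.7/92.5 ≈ 50.741.

S* ≈ 51 rolls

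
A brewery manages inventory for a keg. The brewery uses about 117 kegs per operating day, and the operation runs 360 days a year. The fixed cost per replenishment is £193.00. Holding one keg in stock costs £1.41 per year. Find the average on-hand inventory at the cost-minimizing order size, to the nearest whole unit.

Average inventory ≈ 1,698 kegs

Annual demand D = 117 × 360 = 42,120.
The optimal lot size = √(2DS/H) = √(2 × 42,120 × 193 / 1.41) ≈ 3395.69.
Average inventory = Q*/2 ≈ 3395.69 / 2 = 1697.846.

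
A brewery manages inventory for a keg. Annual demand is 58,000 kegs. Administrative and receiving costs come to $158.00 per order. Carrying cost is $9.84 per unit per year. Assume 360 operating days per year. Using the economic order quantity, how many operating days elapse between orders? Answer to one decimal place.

T ≈ 8.5 days

The optimal lot size = √(2DS/H) = √(2 × 58,000 × 158 / 9.84) ≈ 1364.77.
Cycle time = Q*/D × 360 = 1364.77 / 58,000 × 360 ≈ 8.471 days.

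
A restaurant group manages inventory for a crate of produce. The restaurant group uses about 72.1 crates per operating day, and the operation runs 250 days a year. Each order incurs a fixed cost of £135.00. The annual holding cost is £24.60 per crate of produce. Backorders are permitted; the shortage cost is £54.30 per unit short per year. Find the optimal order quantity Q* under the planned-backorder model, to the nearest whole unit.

Annual demand D = 72.1 × 250 = 18,025.
With planned backorders, Q* = √(2DS/H) · √((H+B)/B).
√(2DS/H) = √(2 × 18,025 × 135 / 24.6) = 444.787.
√((H+B)/B) = √((24.6+54.3)/54.3) = 1.2054.
Q* ≈ 536.155.

Q* ≈ 536 crates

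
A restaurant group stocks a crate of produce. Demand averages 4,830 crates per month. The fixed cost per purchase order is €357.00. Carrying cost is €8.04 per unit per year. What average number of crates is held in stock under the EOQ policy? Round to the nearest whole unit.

Average inventory ≈ 1,134 crates

Annual demand D = 4,830 × 12 = 57,960.
The optimal lot size = √(2DS/H) = √(2 × 57,960 × 357 / 8.04) ≈ 2268.74.
Average inventory = Q*/2 ≈ 2268.74 / 2 = 1134.371.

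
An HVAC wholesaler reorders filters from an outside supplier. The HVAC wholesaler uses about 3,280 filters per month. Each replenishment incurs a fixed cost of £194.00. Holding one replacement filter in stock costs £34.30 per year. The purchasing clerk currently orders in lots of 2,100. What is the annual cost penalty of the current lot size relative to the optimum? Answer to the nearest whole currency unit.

Annual demand D = 3,280 × 12 = 39,360.
EOQ = √(2DS/H) = √(2 × 39,360 × 194 / 34.3) ≈ 667.26.
Cost at Q* = (D/Q*)S + (Q*/2)H = √(2DSH) ≈ £22,887.08.
Cost at Q = 2,100: (39,360/2,100)×194 + (2,100/2)×34.3 = £3,636.11 + £36,015.00 = £39,651.11.
Excess = £39,651.11 − £22,887.08 = £16,764.03.

Extra cost ≈ £16,764 per year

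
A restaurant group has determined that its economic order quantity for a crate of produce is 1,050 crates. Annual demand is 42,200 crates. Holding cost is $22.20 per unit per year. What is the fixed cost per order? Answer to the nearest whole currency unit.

The basic EOQ model gives Q* = √(2DS/H); rearrange for the unknown.
From Q* = √(2DS/H): S = Q*²H / (2D) = 1,050² × 22.2 / (2 × 42,200) = 289.9941.

S ≈ $290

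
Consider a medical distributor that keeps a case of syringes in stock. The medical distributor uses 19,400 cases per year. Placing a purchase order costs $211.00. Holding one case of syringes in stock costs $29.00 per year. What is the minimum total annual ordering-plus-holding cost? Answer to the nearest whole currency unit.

TC* ≈ $15,408

Q* = √(2DS/H) = √(2 × 19,400 × 211 / 29) ≈ 531.32.
At Q*, ordering cost (D/Q*)S equals holding cost (Q*/2)H, each = √(DSH/2).
Minimum total = √(2DSH) = √(2 × 19,400 × 211 × 29) ≈ 15408.348.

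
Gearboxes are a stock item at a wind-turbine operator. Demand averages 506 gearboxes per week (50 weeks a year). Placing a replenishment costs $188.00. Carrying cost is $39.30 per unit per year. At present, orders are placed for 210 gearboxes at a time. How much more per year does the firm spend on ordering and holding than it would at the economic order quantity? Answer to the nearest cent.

Annual demand D = 506 × 50 = 25,300.
EOQ = √(2DS/H) = √(2 × 25,300 × 188 / 39.3) ≈ 491.99.
Cost at Q* = (D/Q*)S + (Q*/2)H = √(2DSH) ≈ $19,335.28.
Cost at Q = 210: (25,300/210)×188 + (210/2)×39.3 = $22,649.52 + $4,126.50 = $26,776.02.
Excess = $26,776.02 − $19,335.28 = $7,440.74.

Extra cost ≈ $7,440.74 per year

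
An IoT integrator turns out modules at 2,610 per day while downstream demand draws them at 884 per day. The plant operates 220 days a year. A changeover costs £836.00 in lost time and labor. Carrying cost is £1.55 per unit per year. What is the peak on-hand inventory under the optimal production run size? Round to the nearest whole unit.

Annual demand D = 884 × 220 = 194,480.
Production build-up factor (1 − d/p) = 1 − 884/2,610 = 0.6613.
Q* = √(2DS / (H(1 − d/p))) = √(2 × 194,480 × 836 / (1.55 × 0.6613)).
= √(325,170,560 / 1.025) ≈ 17811.054.
Maximum inventory = Q*(1 − d/p) = 17811.054 × 0.6613 ≈ 11778.498.

I_max ≈ 11,778 modules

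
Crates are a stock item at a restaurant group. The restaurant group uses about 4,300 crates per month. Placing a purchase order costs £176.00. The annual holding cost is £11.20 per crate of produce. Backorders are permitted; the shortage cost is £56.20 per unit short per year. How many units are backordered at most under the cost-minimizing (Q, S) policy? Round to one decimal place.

Annual demand D = 4,300 × 12 = 51,600.
With planned backorders, Q* = √(2DS/H) · √((H+B)/B).
√(2DS/H) = √(2 × 51,600 × 176 / 11.2) = 1273.465.
√((H+B)/B) = √((11.2+56.2)/56.2) = 1.0951.
Q* ≈ 1394.598.
S* = Q* · H/(H+B) = 1394.598 × 11.2/67.4 ≈ 231.743.

S* ≈ 231.7 crates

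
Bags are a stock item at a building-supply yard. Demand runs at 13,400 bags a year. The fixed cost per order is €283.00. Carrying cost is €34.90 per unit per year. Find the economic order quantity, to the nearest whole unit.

Q* ≈ 466 bags

EOQ = √(2DS / H) = √(2 × 13,400 × 283 / 34.9).
= √(7,584,400 / 34.9) = √217,318.0516 ≈ 466.174.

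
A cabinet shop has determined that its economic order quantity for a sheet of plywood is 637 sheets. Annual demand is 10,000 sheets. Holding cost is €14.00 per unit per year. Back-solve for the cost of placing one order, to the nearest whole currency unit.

S ≈ €284

Invert the EOQ relation Q*² = 2DS/H.
From Q* = √(2DS/H): S = Q*²H / (2D) = 637² × 14 / (2 × 10,000) = 284.0383.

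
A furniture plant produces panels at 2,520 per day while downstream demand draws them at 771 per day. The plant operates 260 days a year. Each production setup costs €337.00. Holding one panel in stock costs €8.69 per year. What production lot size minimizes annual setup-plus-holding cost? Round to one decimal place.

Annual demand D = 771 × 260 = 200,460.
Production build-up factor (1 − d/p) = 1 − 771/2,520 = 0.6940.
Q* = √(2DS / (H(1 − d/p))) = √(2 × 200,460 × 337 / (8.69 × 0.6940)).
= √(135,110,040 / 6.0313) ≈ 4733.030.

Q* ≈ 4,733.0 panels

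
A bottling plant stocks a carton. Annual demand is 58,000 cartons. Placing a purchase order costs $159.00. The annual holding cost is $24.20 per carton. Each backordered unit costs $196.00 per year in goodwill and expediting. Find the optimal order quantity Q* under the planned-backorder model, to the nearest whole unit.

Q* ≈ 925 cartons

With planned backorders, Q* = √(2DS/H) · √((H+B)/B).
√(2DS/H) = √(2 × 58,000 × 159 / 24.2) = 873.011.
√((H+B)/B) = √((24.2+196)/196) = 1.0599.
Q* ≈ 925.338.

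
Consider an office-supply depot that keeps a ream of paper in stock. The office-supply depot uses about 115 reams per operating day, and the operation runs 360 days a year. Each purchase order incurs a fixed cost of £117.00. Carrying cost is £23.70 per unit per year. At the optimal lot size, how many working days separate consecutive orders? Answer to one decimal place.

T ≈ 5.6 days

Annual demand D = 115 × 360 = 41,400.
Q* = √(2DS/H) = √(2 × 41,400 × 117 / 23.7) ≈ 639.34.
Cycle time = Q*/D × 360 = 639.34 / 41,400 × 360 ≈ 5.560 days.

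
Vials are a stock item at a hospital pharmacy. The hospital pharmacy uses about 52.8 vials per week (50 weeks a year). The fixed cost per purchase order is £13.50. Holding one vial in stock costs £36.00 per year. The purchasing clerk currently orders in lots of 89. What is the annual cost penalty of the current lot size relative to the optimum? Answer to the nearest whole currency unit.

Annual demand D = 52.8 × 50 = 2,640.
EOQ = √(2DS/H) = √(2 × 2,640 × 13.5 / 36) ≈ 44.50.
Cost at Q* = (D/Q*)S + (Q*/2)H = √(2DSH) ≈ £1,601.90.
Cost at Q = 89: (2,640/89)×13.5 + (89/2)×36 = £400.45 + £1,602.00 = £2,002.45.
Excess = £2,002.45 − £1,601.90 = £400.55.

Extra cost ≈ £401 per year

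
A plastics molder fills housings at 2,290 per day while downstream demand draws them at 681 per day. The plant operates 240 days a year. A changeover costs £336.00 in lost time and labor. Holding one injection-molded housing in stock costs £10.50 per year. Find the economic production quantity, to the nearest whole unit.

Q* ≈ 3,858 housings

Annual demand D = 681 × 240 = 163,440.
Production build-up factor (1 − d/p) = 1 − 681/2,290 = 0.7026.
Q* = √(2DS / (H(1 − d/p))) = √(2 × 163,440 × 336 / (10.5 × 0.7026)).
= √(109,831,680 / 7.3775) ≈ 3858.415.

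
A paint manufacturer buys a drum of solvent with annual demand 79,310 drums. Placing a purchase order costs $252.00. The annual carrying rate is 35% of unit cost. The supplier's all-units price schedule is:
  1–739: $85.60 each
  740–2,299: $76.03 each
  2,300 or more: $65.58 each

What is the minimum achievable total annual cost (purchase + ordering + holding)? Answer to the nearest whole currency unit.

TC* ≈ $5,236,235

Holding cost per unit per year at price C is H = 0.35·C.
Evaluate total cost at each tier's feasible EOQ or, if the EOQ is below the tier, at the tier's minimum quantity.
Tier 1 ($85.60): EOQ = 1155.1 exceeds tier's upper bound 739, so this tier is dominated.
EOQ at $76.03 = 1225.6 (feasible in tier 2): TC = 79,310×$76.03 + (79,310/1225.6)×252 + (1225.6/2)×0.35×$76.03 = $6,062,553.43.
EOQ at $65.58 = 1319.7 < 2300, so use break Q=2300: TC = 79,310×$65.58 + (79,310/2300.0)×252 + (2300.0/2)×0.35×$65.58 = $5,236,235.37.
Lowest total cost among the candidates is at Q = 2300.0.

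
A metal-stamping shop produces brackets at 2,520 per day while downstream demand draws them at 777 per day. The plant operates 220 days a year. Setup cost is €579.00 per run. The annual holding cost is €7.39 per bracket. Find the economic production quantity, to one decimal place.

Annual demand D = 777 × 220 = 170,940.
Production build-up factor (1 − d/p) = 1 − 777/2,520 = 0.6917.
Q* = √(2DS / (H(1 − d/p))) = √(2 × 170,940 × 579 / (7.39 × 0.6917)).
= √(197,948,520 / 5.1114) ≈ 6223.081.

Q* ≈ 6,223.1 brackets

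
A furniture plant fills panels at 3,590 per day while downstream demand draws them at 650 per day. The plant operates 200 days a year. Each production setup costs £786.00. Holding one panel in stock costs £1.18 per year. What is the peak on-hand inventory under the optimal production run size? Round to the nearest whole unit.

I_max ≈ 11,909 panels

Annual demand D = 650 × 200 = 130,000.
Production build-up factor (1 − d/p) = 1 − 650/3,590 = 0.8189.
Q* = √(2DS / (H(1 − d/p))) = √(2 × 130,000 × 786 / (1.18 × 0.8189)).
= √(204,360,000 / 0.9664) ≈ 14542.213.
Maximum inventory = Q*(1 − d/p) = 14542.213 × 0.8189 ≈ 11909.222.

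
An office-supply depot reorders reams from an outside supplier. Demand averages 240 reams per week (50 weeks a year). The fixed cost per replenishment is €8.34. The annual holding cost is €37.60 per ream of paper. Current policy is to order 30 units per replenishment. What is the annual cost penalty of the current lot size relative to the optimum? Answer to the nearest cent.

Extra cost ≈ €1,156.64 per year

Annual demand D = 240 × 50 = 12,000.
EOQ = √(2DS/H) = √(2 × 12,000 × 8.34 / 37.6) ≈ 72.96.
Cost at Q* = (D/Q*)S + (Q*/2)H = √(2DSH) ≈ €2,743.36.
Cost at Q = 30: (12,000/30)×8.34 + (30/2)×37.6 = €3,336.00 + €564.00 = €3,900.00.
Excess = €3,900.00 − €2,743.36 = €1,156.64.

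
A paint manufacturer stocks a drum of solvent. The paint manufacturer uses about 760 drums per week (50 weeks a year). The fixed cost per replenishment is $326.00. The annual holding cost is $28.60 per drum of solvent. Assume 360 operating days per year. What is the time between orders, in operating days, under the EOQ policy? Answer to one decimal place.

Annual demand D = 760 × 50 = 38,000.
Q* = √(2DS/H) = √(2 × 38,000 × 326 / 28.6) ≈ 930.75.
Cycle time = Q*/D × 360 = 930.75 / 38,000 × 360 ≈ 8.818 days.

T ≈ 8.8 days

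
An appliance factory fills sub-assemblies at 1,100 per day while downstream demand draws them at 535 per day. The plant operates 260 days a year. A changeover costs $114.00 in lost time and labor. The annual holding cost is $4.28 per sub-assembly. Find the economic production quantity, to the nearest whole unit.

Q* ≈ 3,798 sub-assemblies

Annual demand D = 535 × 260 = 139,100.
Production build-up factor (1 − d/p) = 1 − 535/1,100 = 0.5136.
Q* = √(2DS / (H(1 − d/p))) = √(2 × 139,100 × 114 / (4.28 × 0.5136)).
= √(31,714,800 / 2.1984) ≈ 3798.230.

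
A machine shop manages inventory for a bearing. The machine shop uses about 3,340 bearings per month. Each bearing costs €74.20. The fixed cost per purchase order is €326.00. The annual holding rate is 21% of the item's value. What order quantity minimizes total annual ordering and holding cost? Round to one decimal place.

Q* ≈ 1,295.0 bearings

Annual demand D = 3,340 × 12 = 40,080.
Holding cost H = 0.21 × €74.20 = €15.5820 per unit per year.
EOQ = √(2DS / H) = √(2 × 40,080 × 326 / 15.582).
= √(26,132,160 / 15.582) = √1,677,073.5464 ≈ 1295.019.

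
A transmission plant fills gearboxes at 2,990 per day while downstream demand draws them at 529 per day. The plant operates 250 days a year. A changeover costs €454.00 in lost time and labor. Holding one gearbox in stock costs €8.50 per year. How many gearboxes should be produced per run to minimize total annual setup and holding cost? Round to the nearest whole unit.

Annual demand D = 529 × 250 = 132,250.
Production build-up factor (1 − d/p) = 1 − 529/2,990 = 0.8231.
Q* = √(2DS / (H(1 − d/p))) = √(2 × 132,250 × 454 / (8.5 × 0.8231)).
= √(120,083,000 / 6.9962) ≈ 4142.963.

Q* ≈ 4,143 gearboxes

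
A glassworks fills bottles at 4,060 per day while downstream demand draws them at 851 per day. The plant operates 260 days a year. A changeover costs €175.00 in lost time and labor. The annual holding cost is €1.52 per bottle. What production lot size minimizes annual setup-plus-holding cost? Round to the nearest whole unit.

Q* ≈ 8,029 bottles

Annual demand D = 851 × 260 = 221,260.
Production build-up factor (1 − d/p) = 1 − 851/4,060 = 0.7904.
Q* = √(2DS / (H(1 − d/p))) = √(2 × 221,260 × 175 / (1.52 × 0.7904)).
= √(77,441,000 / 1.2014) ≈ 8028.637.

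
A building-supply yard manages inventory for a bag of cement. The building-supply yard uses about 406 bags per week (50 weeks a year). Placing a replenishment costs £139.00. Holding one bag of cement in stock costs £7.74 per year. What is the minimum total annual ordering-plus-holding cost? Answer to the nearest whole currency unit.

Annual demand D = 406 × 50 = 20,300.
Q* = √(2DS/H) = √(2 × 20,300 × 139 / 7.74) ≈ 853.89.
At Q*, ordering cost (D/Q*)S equals holding cost (Q*/2)H, each = √(DSH/2).
Minimum total = √(2DSH) = √(2 × 20,300 × 139 × 7.74) ≈ 6609.078.

TC* ≈ £6,609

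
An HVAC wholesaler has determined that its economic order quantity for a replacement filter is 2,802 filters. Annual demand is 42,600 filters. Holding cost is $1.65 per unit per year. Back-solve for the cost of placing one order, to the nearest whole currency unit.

S ≈ $152

The basic EOQ model gives Q* = √(2DS/H); rearrange for the unknown.
From Q* = √(2DS/H): S = Q*²H / (2D) = 2,802² × 1.65 / (2 × 42,600) = 152.0480.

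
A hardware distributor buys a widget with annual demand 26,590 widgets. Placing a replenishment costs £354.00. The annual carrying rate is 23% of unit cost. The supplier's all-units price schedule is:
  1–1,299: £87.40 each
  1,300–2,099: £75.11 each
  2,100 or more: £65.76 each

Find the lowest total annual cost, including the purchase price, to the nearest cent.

TC* ≈ £1,768,921.75

Holding cost per unit per year at price C is H = 0.23·C.
Evaluate total cost at each tier's feasible EOQ or, if the EOQ is below the tier, at the tier's minimum quantity.
EOQ at £87.40 = 967.7 (feasible in tier 1): TC = 26,590×£87.40 + (26,590/967.7)×354 + (967.7/2)×0.23×£87.40 = £2,343,419.40.
EOQ at £75.11 = 1043.9 < 1300, so use break Q=1300: TC = 26,590×£75.11 + (26,590/1300.0)×354 + (1300.0/2)×0.23×£75.11 = £2,015,644.51.
EOQ at £65.76 = 1115.7 < 2100, so use break Q=2100: TC = 26,590×£65.76 + (26,590/2100.0)×354 + (2100.0/2)×0.23×£65.76 = £1,768,921.75.
Lowest total cost among the candidates is at Q = 2100.0.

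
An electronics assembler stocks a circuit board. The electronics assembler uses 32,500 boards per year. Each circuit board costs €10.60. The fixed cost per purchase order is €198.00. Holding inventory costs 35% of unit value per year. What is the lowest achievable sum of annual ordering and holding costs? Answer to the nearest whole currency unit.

Holding cost H = 0.35 × €10.60 = €3.7100 per unit per year.
The optimal lot size = √(2DS/H) = √(2 × 32,500 × 198 / 3.71) ≈ 1862.53.
At Q*, ordering cost (D/Q*)S equals holding cost (Q*/2)H, each = √(DSH/2).
Minimum total = √(2DSH) = √(2 × 32,500 × 198 × 3.71) ≈ 6909.971.

TC* ≈ €6,910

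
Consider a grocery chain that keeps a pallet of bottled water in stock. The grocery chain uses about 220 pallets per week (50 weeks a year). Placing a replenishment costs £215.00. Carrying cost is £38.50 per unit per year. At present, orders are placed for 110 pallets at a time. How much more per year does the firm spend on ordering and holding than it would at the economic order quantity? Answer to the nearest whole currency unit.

Annual demand D = 220 × 50 = 11,000.
EOQ = √(2DS/H) = √(2 × 11,000 × 215 / 38.5) ≈ 350.51.
Cost at Q* = (D/Q*)S + (Q*/2)H = √(2DSH) ≈ £13,494.63.
Cost at Q = 110: (11,000/110)×215 + (110/2)×38.5 = £21,500.00 + £2,117.50 = £23,617.50.
Excess = £23,617.50 − £13,494.63 = £10,122.87.

Extra cost ≈ £10,123 per year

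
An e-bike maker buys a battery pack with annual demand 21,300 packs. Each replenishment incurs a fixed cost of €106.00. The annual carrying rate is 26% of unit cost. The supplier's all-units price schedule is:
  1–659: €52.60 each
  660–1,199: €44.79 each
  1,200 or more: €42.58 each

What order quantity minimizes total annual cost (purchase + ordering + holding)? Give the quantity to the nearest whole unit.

Holding cost per unit per year at price C is H = 0.26·C.
Evaluate total cost at each tier's feasible EOQ or, if the EOQ is below the tier, at the tier's minimum quantity.
EOQ at €52.60 = 574.6 (feasible in tier 1): TC = 21,300×€52.60 + (21,300/574.6)×106 + (574.6/2)×0.26×€52.60 = €1,128,238.46.
EOQ at €44.79 = 622.7 < 660, so use break Q=660: TC = 21,300×€44.79 + (21,300/660.0)×106 + (660.0/2)×0.26×€44.79 = €961,290.89.
EOQ at €42.58 = 638.7 < 1200, so use break Q=1200: TC = 21,300×€42.58 + (21,300/1200.0)×106 + (1200.0/2)×0.26×€42.58 = €915,477.98.
Lowest total cost is €915,477.98 at Q = 1200.0.

Q* ≈ 1,200 packs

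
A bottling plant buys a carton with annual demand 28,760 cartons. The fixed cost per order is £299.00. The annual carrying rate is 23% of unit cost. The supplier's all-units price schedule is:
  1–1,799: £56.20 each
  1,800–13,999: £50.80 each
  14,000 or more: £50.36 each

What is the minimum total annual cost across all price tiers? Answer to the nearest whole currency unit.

Holding cost per unit per year at price C is H = 0.23·C.
For each price level, check whether its EOQ is feasible; otherwise the best quantity at that price is the breakpoint.
EOQ at £56.20 = 1153.5 (feasible in tier 1): TC = 28,760×£56.20 + (28,760/1153.5)×299 + (1153.5/2)×0.23×£56.20 = £1,631,221.98.
EOQ at £50.80 = 1213.2 < 1800, so use break Q=1800: TC = 28,760×£50.80 + (28,760/1800.0)×299 + (1800.0/2)×0.23×£50.80 = £1,476,300.96.
EOQ at £50.36 = 1218.5 < 14000, so use break Q=14000: TC = 28,760×£50.36 + (28,760/14000.0)×299 + (14000.0/2)×0.23×£50.36 = £1,530,047.43.
Lowest total cost among the candidates is at Q = 1800.0.

TC* ≈ £1,476,301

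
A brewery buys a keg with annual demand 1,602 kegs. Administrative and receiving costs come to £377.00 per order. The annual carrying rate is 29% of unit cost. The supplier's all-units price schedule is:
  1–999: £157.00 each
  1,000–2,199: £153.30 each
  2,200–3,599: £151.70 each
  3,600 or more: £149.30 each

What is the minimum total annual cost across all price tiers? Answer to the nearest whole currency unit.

TC* ≈ £258,930

Holding cost per unit per year at price C is H = 0.29·C.
Evaluate total cost at each tier's feasible EOQ or, if the EOQ is below the tier, at the tier's minimum quantity.
EOQ at £157.00 = 162.9 (feasible in tier 1): TC = 1,602×£157.00 + (1,602/162.9)×377 + (162.9/2)×0.29×£157.00 = £258,929.93.
EOQ at £153.30 = 164.8 < 1000, so use break Q=1000: TC = 1,602×£153.30 + (1,602/1000.0)×377 + (1000.0/2)×0.29×£153.30 = £268,419.05.
EOQ at £151.70 = 165.7 < 2200, so use break Q=2200: TC = 1,602×£151.70 + (1,602/2200.0)×377 + (2200.0/2)×0.29×£151.70 = £291,690.22.
EOQ at £149.30 = 167.0 < 3600, so use break Q=3600: TC = 1,602×£149.30 + (1,602/3600.0)×377 + (3600.0/2)×0.29×£149.30 = £317,280.97.
Lowest total cost among the candidates is at Q = 162.9.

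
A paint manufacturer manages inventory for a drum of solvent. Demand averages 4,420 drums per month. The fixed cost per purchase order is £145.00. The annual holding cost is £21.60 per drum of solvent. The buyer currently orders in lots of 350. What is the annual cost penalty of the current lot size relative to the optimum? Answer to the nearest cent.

Annual demand D = 4,420 × 12 = 53,040.
EOQ = √(2DS/H) = √(2 × 53,040 × 145 / 21.6) ≈ 843.87.
Cost at Q* = (D/Q*)S + (Q*/2)H = √(2DSH) ≈ £18,227.52.
Cost at Q = 350: (53,040/350)×145 + (350/2)×21.6 = £21,973.71 + £3,780.00 = £25,753.71.
Excess = £25,753.71 − £18,227.52 = £7,526.19.

Extra cost ≈ £7,526.19 per year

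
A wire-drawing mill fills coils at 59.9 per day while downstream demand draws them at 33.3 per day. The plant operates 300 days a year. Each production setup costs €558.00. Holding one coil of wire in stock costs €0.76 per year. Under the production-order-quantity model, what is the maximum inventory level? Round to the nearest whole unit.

Annual demand D = 33.3 × 300 = 9,990.
Production build-up factor (1 − d/p) = 1 − 33.3/59.9 = 0.4441.
Q* = √(2DS / (H(1 − d/p))) = √(2 × 9,990 × 558 / (0.76 × 0.4441)).
= √(11,148,840 / 0.3375) ≈ 5747.522.
Maximum inventory = Q*(1 − d/p) = 5747.522 × 0.4441 ≈ 2552.322.

I_max ≈ 2,552 coils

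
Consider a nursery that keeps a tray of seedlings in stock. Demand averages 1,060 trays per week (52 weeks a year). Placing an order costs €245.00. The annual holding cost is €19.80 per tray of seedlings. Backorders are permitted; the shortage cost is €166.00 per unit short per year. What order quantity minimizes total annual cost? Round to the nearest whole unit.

Annual demand D = 1,060 × 52 = 55,120.
With planned backorders, Q* = √(2DS/H) · √((H+B)/B).
√(2DS/H) = √(2 × 55,120 × 245 / 19.8) = 1167.939.
√((H+B)/B) = √((19.8+166)/166) = 1.0580.
Q* ≈ 1235.631.

Q* ≈ 1,236 trays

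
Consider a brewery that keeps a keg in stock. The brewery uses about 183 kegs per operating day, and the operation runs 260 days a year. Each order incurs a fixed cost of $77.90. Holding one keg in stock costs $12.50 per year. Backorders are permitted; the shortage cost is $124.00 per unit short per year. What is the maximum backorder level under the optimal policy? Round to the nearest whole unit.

Annual demand D = 183 × 260 = 47,580.
With planned backorders, Q* = √(2DS/H) · √((H+B)/B).
√(2DS/H) = √(2 × 47,580 × 77.9 / 12.5) = 770.089.
√((H+B)/B) = √((12.5+124)/124) = 1.0492.
Q* ≈ 807.972.
S* = Q* · H/(H+B) = 807.972 × 12.5/136.5 ≈ 73.990.

S* ≈ 74 kegs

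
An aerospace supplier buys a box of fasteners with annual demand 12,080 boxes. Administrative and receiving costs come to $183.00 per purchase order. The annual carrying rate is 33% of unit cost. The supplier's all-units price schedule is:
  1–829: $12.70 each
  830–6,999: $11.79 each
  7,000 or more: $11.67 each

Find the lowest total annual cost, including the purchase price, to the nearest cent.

TC* ≈ $146,570.71

Holding cost per unit per year at price C is H = 0.33·C.
Evaluate total cost at each tier's feasible EOQ or, if the EOQ is below the tier, at the tier's minimum quantity.
Tier 1 ($12.70): EOQ = 1027.1 exceeds tier's upper bound 829, so this tier is dominated.
EOQ at $11.79 = 1066.0 (feasible in tier 2): TC = 12,080×$11.79 + (12,080/1066.0)×183 + (1066.0/2)×0.33×$11.79 = $146,570.71.
EOQ at $11.67 = 1071.5 < 7000, so use break Q=7000: TC = 12,080×$11.67 + (12,080/7000.0)×183 + (7000.0/2)×0.33×$11.67 = $154,768.26.
Lowest total cost among the candidates is at Q = 1066.0.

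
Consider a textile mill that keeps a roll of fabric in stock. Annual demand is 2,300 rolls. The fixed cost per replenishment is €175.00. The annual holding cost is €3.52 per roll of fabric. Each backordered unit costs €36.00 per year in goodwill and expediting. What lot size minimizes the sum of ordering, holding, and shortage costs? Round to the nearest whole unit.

With planned backorders, Q* = √(2DS/H) · √((H+B)/B).
√(2DS/H) = √(2 × 2,300 × 175 / 3.52) = 478.219.
√((H+B)/B) = √((3.52+36)/36) = 1.0477.
Q* ≈ 501.053.

Q* ≈ 501 rolls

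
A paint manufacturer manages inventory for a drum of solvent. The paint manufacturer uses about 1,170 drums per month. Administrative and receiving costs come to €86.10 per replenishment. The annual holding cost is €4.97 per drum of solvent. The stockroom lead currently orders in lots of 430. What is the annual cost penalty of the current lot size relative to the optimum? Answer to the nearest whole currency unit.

Extra cost ≈ €413 per year

Annual demand D = 1,170 × 12 = 14,040.
EOQ = √(2DS/H) = √(2 × 14,040 × 86.1 / 4.97) ≈ 697.46.
Cost at Q* = (D/Q*)S + (Q*/2)H = √(2DSH) ≈ €3,466.40.
Cost at Q = 430: (14,040/430)×86.1 + (430/2)×4.97 = €2,811.27 + €1,068.55 = €3,879.82.
Excess = €3,879.82 − €3,466.40 = €413.42.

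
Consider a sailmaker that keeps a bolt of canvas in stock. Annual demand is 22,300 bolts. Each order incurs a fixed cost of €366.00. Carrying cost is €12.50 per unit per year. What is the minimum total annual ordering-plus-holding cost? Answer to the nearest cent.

The optimal lot size = √(2DS/H) = √(2 × 22,300 × 366 / 12.5) ≈ 1142.75.
At Q*, ordering cost (D/Q*)S equals holding cost (Q*/2)H, each = √(DSH/2).
Minimum total = √(2DSH) = √(2 × 22,300 × 366 × 12.5) ≈ 14284.432.

TC* ≈ €14,284.43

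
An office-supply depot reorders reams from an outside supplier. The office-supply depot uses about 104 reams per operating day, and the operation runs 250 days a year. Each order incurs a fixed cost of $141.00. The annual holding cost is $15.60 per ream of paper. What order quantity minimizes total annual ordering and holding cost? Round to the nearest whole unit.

Q* ≈ 686 reams

Annual demand D = 104 × 250 = 26,000.
EOQ = √(2DS / H) = √(2 × 26,000 × 141 / 15.6).
= √(7,332,000 / 15.6) = √470,000 ≈ 685.565.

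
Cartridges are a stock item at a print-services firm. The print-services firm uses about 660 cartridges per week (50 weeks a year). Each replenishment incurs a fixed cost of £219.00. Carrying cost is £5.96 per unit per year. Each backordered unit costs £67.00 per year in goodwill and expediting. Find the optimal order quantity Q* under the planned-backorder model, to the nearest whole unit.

Annual demand D = 660 × 50 = 33,000.
With planned backorders, Q* = √(2DS/H) · √((H+B)/B).
√(2DS/H) = √(2 × 33,000 × 219 / 5.96) = 1557.295.
√((H+B)/B) = √((5.96+67)/67) = 1.0435.
Q* ≈ 1625.084.

Q* ≈ 1,625 cartridges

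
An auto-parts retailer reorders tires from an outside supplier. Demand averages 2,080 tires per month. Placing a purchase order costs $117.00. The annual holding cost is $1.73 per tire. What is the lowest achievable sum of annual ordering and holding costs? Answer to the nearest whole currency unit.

TC* ≈ $3,179

Annual demand D = 2,080 × 12 = 24,960.
EOQ = √(2DS/H) = √(2 × 24,960 × 117 / 1.73) ≈ 1837.41.
At the optimum the two cost components are equal, so total cost = 2·(Q*/2)H = Q*·H.
Minimum total = √(2DSH) = √(2 × 24,960 × 117 × 1.73) ≈ 3178.727.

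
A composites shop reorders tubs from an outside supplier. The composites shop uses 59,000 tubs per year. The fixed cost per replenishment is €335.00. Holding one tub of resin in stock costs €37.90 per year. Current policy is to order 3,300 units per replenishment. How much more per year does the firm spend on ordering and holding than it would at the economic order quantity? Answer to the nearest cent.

EOQ = √(2DS/H) = √(2 × 59,000 × 335 / 37.9) ≈ 1021.28.
Cost at Q* = (D/Q*)S + (Q*/2)H = √(2DSH) ≈ €38,706.42.
Cost at Q = 3,300: (59,000/3,300)×335 + (3,300/2)×37.9 = €5,989.39 + €62,535.00 = €68,524.39.
Excess = €68,524.39 − €38,706.42 = €29,817.97.

Extra cost ≈ €29,817.97 per year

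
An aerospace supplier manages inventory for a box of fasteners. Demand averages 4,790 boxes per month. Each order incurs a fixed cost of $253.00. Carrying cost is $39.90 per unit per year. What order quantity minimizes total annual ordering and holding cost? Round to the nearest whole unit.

Annual demand D = 4,790 × 12 = 57,480.
EOQ = √(2DS / H) = √(2 × 57,480 × 253 / 39.9).
= √(29,084,880 / 39.9) = √728,944.3609 ≈ 853.782.

Q* ≈ 854 boxes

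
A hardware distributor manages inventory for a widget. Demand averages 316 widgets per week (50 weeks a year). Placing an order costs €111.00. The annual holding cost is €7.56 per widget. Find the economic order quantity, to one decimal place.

Q* ≈ 681.2 widgets

Annual demand D = 316 × 50 = 15,800.
EOQ = √(2DS / H) = √(2 × 15,800 × 111 / 7.56).
= √(3,507,600 / 7.56) = √463,968.254 ≈ 681.152.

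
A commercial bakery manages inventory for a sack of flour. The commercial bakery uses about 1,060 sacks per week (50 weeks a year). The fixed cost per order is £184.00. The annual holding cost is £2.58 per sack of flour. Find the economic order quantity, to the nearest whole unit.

Annual demand D = 1,060 × 50 = 53,000.
EOQ = √(2DS / H) = √(2 × 53,000 × 184 / 2.58).
= √(19,504,000 / 2.58) = √7,559,689.9225 ≈ 2749.489.

Q* ≈ 2,749 sacks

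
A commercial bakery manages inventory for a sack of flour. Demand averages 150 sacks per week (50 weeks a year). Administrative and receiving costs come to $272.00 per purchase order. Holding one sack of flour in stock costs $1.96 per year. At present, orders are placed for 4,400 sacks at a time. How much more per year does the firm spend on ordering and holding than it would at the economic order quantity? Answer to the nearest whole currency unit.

Extra cost ≈ $1,948 per year

Annual demand D = 150 × 50 = 7,500.
EOQ = √(2DS/H) = √(2 × 7,500 × 272 / 1.96) ≈ 1442.79.
Cost at Q* = (D/Q*)S + (Q*/2)H = √(2DSH) ≈ $2,827.86.
Cost at Q = 4,400: (7,500/4,400)×272 + (4,400/2)×1.96 = $463.64 + $4,312.00 = $4,775.64.
Excess = $4,775.64 − $2,827.86 = $1,947.77.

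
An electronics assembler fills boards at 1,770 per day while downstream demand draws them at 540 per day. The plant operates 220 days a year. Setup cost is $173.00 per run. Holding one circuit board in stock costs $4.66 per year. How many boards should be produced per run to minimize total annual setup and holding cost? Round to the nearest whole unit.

Q* ≈ 3,563 boards

Annual demand D = 540 × 220 = 118,800.
Production build-up factor (1 − d/p) = 1 − 540/1,770 = 0.6949.
Q* = √(2DS / (H(1 − d/p))) = √(2 × 118,800 × 173 / (4.66 × 0.6949)).
= √(41,104,800 / 3.2383) ≈ 3562.767.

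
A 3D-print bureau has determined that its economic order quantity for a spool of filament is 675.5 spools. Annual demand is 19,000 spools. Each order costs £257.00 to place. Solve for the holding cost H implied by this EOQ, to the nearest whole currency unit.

H ≈ £21

The basic EOQ model gives Q* = √(2DS/H); rearrange for the unknown.
From Q* = √(2DS/H): H = 2DS / Q*² = 2 × 19,000 × 257 / 675.5² = 21.4026.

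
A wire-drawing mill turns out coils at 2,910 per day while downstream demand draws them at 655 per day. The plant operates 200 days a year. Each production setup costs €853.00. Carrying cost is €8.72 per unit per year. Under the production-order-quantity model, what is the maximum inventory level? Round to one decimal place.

Annual demand D = 655 × 200 = 131,000.
Production build-up factor (1 − d/p) = 1 − 655/2,910 = 0.7749.
Q* = √(2DS / (H(1 − d/p))) = √(2 × 131,000 × 853 / (8.72 × 0.7749)).
= √(223,486,000 / 6.7573) ≈ 5750.957.
Maximum inventory = Q*(1 − d/p) = 5750.957 × 0.7749 ≈ 4456.498.

I_max ≈ 4,456.5 coils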